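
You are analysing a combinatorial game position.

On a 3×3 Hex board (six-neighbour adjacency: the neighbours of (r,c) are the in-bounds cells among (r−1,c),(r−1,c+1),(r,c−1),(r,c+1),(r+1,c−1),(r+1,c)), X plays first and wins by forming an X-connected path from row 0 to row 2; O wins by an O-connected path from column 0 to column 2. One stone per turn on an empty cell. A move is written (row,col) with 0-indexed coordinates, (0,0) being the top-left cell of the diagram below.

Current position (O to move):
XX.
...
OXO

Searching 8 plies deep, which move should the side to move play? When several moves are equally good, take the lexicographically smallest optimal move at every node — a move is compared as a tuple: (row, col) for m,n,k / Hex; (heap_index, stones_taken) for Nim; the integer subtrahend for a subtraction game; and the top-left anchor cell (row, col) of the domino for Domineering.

O's best at [XX./.../OXO]: (1,1)

p1 O@[XX./.../OXO]: (0,2)[XXO/.../OXO]-1 (1,0)[XX./O../OXO]-1 (1,1)[XX./.O./OXO]+1* (1,2)[XX./..O/OXO]-1
p2 X@[XX./.O./OXO]: (0,2)[XXX/.O./OXO]-1* (1,0)[XX./XO./OXO]-1 (1,2)[XX./.OX/OXO]-1
p3 O@[XXX/.O./OXO]: (1,0)[XXX/OO./OXO]-1 (1,2)[XXX/.OO/OXO]+1*
p4 X@[XXX/.OO/OXO] terminal -1; root [XX./.../OXO] d8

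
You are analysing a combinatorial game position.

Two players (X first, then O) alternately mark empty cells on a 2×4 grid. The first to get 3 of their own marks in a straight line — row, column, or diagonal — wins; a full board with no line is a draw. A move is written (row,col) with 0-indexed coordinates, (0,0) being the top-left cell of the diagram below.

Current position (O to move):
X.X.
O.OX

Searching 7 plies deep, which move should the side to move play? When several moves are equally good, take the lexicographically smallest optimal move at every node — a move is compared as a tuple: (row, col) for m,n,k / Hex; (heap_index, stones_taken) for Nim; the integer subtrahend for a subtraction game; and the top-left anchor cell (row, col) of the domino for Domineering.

[X.X./O.OX] O move#1: (0,1):+0/XOX./O.OX, (0,3):-1/X.XO/O.OX, (1,1):+1/X.X./OOOX*
[X.X./OOOX] end (terminal -1, X#2); searched X.X./O.OX to 7

O's best at [X.X./O.OX]: (1,1)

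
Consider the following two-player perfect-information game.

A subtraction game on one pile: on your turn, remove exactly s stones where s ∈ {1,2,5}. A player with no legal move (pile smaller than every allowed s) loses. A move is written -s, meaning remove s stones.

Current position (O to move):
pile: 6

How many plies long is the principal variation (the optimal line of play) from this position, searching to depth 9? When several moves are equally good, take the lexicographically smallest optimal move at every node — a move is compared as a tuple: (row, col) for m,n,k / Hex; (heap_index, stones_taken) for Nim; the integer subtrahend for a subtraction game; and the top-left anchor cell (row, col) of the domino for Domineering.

PV length from [6]: 4 plies

p1 O@[6]: -1[5]-1* -2[4]-1 -5[1]-1
p2 X@[5]: -1[4]-1 -2[3]+1* -5[0]+1
p3 O@[3]: -1[2]-1* -2[1]-1
p4 X@[2]: -1[1]-1 -2[0]+1*
p5 O@[0] terminal -1; root [6] d9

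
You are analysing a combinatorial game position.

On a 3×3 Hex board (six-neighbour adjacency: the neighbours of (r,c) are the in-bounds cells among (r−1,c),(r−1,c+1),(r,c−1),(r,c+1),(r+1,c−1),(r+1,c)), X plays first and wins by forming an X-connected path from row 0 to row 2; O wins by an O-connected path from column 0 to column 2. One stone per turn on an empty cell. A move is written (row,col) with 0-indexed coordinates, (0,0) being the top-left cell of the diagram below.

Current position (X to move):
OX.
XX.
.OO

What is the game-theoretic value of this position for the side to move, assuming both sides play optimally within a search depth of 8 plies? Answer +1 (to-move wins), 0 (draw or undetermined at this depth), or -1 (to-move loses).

p1 X@[OX./XX./.OO]: (0,2)[OXX/XX./.OO]-1 (1,2)[OX./XXX/.OO]-1 (2,0)[OX./XX./XOO]+1*
p2 O@[OX./XX./XOO] terminal -1; root [OX./XX./.OO] d8

value(OX./XX./.OO, X) = +1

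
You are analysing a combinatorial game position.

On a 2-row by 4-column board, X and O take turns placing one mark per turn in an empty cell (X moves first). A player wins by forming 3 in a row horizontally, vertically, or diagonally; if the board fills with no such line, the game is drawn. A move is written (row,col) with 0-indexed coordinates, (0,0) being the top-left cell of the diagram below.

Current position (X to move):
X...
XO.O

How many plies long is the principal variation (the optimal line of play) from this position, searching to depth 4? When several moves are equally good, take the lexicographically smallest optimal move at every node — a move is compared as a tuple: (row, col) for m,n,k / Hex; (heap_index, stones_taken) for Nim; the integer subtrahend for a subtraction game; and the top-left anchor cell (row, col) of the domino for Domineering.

ply 1, X at X.../XO.O | (0,1)=-1→XX../XO.O; (0,2)=-1→X.X./XO.O; (0,3)=-1→X..X/XO.O; (1,2)=+0→X.../XOXO*
ply 2, O at X.../XOXO | (0,1)=+0→XO../XOXO*; (0,2)=+0→X.O./XOXO; (0,3)=+0→X..O/XOXO
ply 3, X at XO../XOXO | (0,2)=+0→XOX./XOXO*; (0,3)=+0→XO.X/XOXO
ply 4, O at XOX./XOXO | (0,3)=+0→XOXO/XOXO*
ply 5: XOXO/XOXO is terminal +0 (X); from X.../XO.O depth 4

PV length from [X.../XO.O]: 4 plies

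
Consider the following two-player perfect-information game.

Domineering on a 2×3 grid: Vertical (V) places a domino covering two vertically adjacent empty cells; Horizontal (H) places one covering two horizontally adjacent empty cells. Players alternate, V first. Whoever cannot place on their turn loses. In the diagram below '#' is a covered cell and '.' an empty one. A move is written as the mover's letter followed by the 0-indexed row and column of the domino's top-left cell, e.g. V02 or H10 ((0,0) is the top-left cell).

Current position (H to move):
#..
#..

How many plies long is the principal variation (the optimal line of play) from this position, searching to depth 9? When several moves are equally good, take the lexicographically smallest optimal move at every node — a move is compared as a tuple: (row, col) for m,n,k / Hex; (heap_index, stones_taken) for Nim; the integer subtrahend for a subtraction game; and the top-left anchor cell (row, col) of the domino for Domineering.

PV length from [#../#..]: 1 ply

[#../#..] H move#1: H01:+1/###/#..*, H11:+1/#../###
[###/#..] end (terminal -1, V#2); searched #../#.. to 9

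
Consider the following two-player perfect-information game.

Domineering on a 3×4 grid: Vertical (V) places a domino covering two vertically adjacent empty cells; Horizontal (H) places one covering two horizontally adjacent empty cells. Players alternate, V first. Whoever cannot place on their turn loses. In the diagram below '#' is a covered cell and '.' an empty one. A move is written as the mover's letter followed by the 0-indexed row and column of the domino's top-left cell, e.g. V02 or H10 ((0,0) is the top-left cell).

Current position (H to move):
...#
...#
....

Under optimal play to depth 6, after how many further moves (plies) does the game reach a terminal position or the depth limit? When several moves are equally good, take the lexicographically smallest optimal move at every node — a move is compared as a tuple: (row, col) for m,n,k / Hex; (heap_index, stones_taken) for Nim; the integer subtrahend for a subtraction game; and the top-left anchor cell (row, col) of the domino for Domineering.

[...#/...#/....] H move#1: H00:-1/##.#/...#/...., H01:-1/.###/...#/...., H10:+1/...#/##.#/....*, H11:+1/...#/.###/...., H20:-1/...#/...#/##.., H21:-1/...#/...#/.##., H22:-1/...#/...#/..##
[...#/##.#/....] V move#2: V02:-1/..##/####/....*, V12:-1/...#/####/..#.
[..##/####/....] H move#3: H00:+1/####/####/....*, H20:+1/..##/####/##.., H21:+1/..##/####/.##., H22:+1/..##/####/..##
[####/####/....] end (terminal -1, V#4); searched ...#/...#/.... to 6

PV length from [...#/...#/....]: 3 plies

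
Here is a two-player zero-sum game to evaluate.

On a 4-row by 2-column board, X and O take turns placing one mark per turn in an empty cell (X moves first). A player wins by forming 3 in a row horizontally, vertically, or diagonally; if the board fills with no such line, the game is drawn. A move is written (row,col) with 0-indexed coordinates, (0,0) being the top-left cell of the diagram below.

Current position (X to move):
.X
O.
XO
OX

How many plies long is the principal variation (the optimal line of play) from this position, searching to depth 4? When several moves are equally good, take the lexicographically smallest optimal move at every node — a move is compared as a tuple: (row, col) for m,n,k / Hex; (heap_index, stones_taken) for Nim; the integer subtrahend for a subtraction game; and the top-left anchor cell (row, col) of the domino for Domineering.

PV length from [.X/O./XO/OX]: 2 plies

ply 1, X at .X/O./XO/OX | (0,0)=+0→XX/O./XO/OX*; (1,1)=+0→.X/OX/XO/OX
ply 2, O at XX/O./XO/OX | (1,1)=+0→XX/OO/XO/OX*
ply 3: XX/OO/XO/OX is terminal +0 (X); from .X/O./XO/OX depth 4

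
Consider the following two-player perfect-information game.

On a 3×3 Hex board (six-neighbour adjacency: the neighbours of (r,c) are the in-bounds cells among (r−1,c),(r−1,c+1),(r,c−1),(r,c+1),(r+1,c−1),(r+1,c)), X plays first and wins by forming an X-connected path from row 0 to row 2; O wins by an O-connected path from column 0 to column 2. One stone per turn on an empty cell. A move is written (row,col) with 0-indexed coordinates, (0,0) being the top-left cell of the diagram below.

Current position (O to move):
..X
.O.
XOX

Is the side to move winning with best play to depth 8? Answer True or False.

O winning at [..X/.O./XOX]: False

[..X/.O./XOX] O move#1: (0,0):-1/O.X/.O./XOX*, (0,1):-1/.OX/.O./XOX, (1,0):-1/..X/OO./XOX, (1,2):-1/..X/.OO/XOX
[O.X/.O./XOX] X move#2: (0,1):+1/OXX/.O./XOX*, (1,0):+1/O.X/XO./XOX, (1,2):+1/O.X/.OX/XOX
[OXX/.O./XOX] O move#3: (1,0):-1/OXX/OO./XOX*, (1,2):-1/OXX/.OO/XOX
[OXX/OO./XOX] X move#4: (1,2):+1/OXX/OOX/XOX*
[OXX/OOX/XOX] end (terminal -1, O#5); searched ..X/.O./XOX to 8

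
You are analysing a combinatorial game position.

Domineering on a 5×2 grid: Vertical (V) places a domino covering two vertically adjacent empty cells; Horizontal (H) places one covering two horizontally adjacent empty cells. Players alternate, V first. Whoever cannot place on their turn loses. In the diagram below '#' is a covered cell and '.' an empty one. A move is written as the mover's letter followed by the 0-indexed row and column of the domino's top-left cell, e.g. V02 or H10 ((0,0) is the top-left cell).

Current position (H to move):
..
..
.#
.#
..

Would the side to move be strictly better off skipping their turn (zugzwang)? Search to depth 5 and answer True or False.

ply 1, H at ../../.#/.#/.. | H00=+1→##/../.#/.#/..*; H10=+1→../##/.#/.#/..; H40=-1→../../.#/.#/##
ply 2, V at ##/../.#/.#/.. | V10=-1→##/#./##/.#/..*; V20=-1→##/../##/##/..; V30=-1→##/../.#/##/#.
ply 3, H at ##/#./##/.#/.. | H40=+1→##/#./##/.#/##*
ply 4: ##/#./##/.#/## is terminal -1 (V); from ../../.#/.#/.. depth 5
pass branch (V moves first from the same position):
  | ply 1, V at ../../.#/.#/.. | V00=+1→#./#./.#/.#/..*; V01=+1→.#/.#/.#/.#/..; V10=+1→../#./##/.#/..; V20=-1→../../##/##/..; V30=-1→../../.#/##/#.
  | ply 2, H at #./#./.#/.#/.. | H40=-1→#./#./.#/.#/##*
  | ply 3, V at #./#./.#/.#/## | V01=+1→##/##/.#/.#/##*; V20=+1→#./#./##/##/##
  | ply 4: ##/##/.#/.#/## is terminal -1 (H); from ../../.#/.#/.. depth 5
H moving scores +1; H passing scores -1

zugzwang(../../.#/.#/.., H) = False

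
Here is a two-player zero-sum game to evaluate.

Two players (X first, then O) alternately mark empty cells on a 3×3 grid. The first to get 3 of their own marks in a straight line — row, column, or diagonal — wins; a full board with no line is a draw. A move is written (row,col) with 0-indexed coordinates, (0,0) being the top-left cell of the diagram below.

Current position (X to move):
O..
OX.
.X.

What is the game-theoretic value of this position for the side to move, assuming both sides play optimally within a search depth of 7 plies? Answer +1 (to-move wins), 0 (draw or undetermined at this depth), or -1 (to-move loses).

value(O../OX./.X., X) = +1

[O../OX./.X.] X move#1: (0,1):+1/OX./OX./.X.*, (0,2):-1/O.X/OX./.X., (1,2):-1/O../OXX/.X., (2,0):+1/O../OX./XX., (2,2):-1/O../OX./.XX
[OX./OX./.X.] end (terminal -1, O#2); searched O../OX./.X. to 7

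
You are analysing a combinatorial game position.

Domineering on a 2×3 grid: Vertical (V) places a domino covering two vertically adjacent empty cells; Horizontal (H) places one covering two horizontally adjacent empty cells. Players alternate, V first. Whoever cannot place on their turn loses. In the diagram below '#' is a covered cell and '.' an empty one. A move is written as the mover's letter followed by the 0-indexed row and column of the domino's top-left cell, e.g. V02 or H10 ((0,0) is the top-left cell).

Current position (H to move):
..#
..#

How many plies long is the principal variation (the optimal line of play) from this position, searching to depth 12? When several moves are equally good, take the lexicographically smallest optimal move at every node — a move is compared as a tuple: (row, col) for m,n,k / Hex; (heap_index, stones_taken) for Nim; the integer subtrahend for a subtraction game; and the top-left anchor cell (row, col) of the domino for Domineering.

PV length from [..#/..#]: 1 ply

[..#/..#] H move#1: H00:+1/###/..#*, H10:+1/..#/###
[###/..#] end (terminal -1, V#2); searched ..#/..# to 12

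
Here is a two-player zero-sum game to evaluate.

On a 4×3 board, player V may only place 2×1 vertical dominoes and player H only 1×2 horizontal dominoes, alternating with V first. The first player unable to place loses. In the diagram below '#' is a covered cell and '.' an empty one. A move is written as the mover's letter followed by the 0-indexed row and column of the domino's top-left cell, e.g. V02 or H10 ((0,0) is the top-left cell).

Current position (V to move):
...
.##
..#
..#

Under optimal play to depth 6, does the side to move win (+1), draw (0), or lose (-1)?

value(.../.##/..#/..#, V) = +1

ply 1, V at .../.##/..#/..# | V00=-1→#../###/..#/..#; V10=-1→.../###/#.#/..#; V20=+1→.../.##/#.#/#.#*; V21=+1→.../.##/.##/.##
ply 2, H at .../.##/#.#/#.# | H00=-1→##./.##/#.#/#.#*; H01=-1→.##/.##/#.#/#.#
ply 3, V at ##./.##/#.#/#.# | V21=+1→##./.##/###/###*
ply 4: ##./.##/###/### is terminal -1 (H); from .../.##/..#/..# depth 6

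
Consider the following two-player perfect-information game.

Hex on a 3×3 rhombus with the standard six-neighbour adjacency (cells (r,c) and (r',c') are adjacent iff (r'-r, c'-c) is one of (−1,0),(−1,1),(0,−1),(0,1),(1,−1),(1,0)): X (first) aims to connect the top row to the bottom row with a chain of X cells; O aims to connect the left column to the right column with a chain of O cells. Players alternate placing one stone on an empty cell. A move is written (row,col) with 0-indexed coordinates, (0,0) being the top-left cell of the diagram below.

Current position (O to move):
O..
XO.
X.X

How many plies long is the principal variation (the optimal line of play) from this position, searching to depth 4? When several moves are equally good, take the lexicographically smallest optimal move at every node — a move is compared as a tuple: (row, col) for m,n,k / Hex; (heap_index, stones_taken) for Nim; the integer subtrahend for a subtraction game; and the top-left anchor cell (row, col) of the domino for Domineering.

PV length from [O../XO./X.X]: 3 plies

p1 O@[O../XO./X.X]: (0,1)[OO./XO./X.X]+1* (0,2)[O.O/XO./X.X]-1 (1,2)[O../XOO/X.X]-1 (2,1)[O../XO./XOX]-1
p2 X@[OO./XO./X.X]: (0,2)[OOX/XO./X.X]-1* (1,2)[OO./XOX/X.X]-1 (2,1)[OO./XO./XXX]-1
p3 O@[OOX/XO./X.X]: (1,2)[OOX/XOO/X.X]+1* (2,1)[OOX/XO./XOX]-1
p4 X@[OOX/XOO/X.X] terminal -1; root [O../XO./X.X] d4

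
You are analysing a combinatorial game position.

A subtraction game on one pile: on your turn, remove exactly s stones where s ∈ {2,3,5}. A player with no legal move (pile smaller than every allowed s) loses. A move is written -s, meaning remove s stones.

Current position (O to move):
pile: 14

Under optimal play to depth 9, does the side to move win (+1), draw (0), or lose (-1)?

value(14, O) = -1

[14] O move#1: -2:-1/12*, -3:-1/11, -5:-1/9
[12] X move#2: -2:-1/10, -3:-1/9, -5:+1/7*
[7] O move#3: -2:-1/5*, -3:-1/4, -5:-1/2
[5] X move#4: -2:-1/3, -3:-1/2, -5:+1/0*
[0] end (terminal -1, O#5); searched 14 to 9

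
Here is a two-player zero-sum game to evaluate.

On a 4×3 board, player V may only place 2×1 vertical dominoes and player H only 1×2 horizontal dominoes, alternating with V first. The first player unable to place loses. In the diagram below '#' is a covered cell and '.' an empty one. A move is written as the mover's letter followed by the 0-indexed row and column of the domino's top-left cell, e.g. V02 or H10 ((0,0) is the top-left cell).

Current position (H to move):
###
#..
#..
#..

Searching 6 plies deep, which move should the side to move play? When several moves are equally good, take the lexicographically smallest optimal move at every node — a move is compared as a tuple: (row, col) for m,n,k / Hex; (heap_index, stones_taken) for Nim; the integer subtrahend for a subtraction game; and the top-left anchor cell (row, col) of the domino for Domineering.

ply 1, H at ###/#../#../#.. | H11=-1→###/###/#../#..; H21=+1→###/#../###/#..*; H31=-1→###/#../#../###
ply 2: ###/#../###/#.. is terminal -1 (V); from ###/#../#../#.. depth 6

H's best at [###/#../#../#..]: H21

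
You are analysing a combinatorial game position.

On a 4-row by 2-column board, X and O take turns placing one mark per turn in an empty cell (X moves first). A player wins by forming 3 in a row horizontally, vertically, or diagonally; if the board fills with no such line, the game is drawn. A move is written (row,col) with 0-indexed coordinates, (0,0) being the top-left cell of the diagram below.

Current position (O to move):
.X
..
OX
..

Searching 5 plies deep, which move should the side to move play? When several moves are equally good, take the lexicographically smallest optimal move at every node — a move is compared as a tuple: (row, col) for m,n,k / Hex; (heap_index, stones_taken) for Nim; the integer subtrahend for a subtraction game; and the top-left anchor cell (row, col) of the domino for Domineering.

ply 1, O at .X/../OX/.. | (0,0)=-1→OX/../OX/..; (1,0)=-1→.X/O./OX/..; (1,1)=+0→.X/.O/OX/..*; (3,0)=-1→.X/../OX/O.; (3,1)=-1→.X/../OX/.O
ply 2, X at .X/.O/OX/.. | (0,0)=+0→XX/.O/OX/..*; (1,0)=+0→.X/XO/OX/..; (3,0)=+0→.X/.O/OX/X.; (3,1)=-1→.X/.O/OX/.X
ply 3, O at XX/.O/OX/.. | (1,0)=+0→XX/OO/OX/..*; (3,0)=+0→XX/.O/OX/O.; (3,1)=+0→XX/.O/OX/.O
ply 4, X at XX/OO/OX/.. | (3,0)=+0→XX/OO/OX/X.*; (3,1)=-1→XX/OO/OX/.X
ply 5, O at XX/OO/OX/X. | (3,1)=+0→XX/OO/OX/XO*
ply 6: XX/OO/OX/XO is terminal +0 (X); from .X/../OX/.. depth 5

O's best at [.X/../OX/..]: (1,1)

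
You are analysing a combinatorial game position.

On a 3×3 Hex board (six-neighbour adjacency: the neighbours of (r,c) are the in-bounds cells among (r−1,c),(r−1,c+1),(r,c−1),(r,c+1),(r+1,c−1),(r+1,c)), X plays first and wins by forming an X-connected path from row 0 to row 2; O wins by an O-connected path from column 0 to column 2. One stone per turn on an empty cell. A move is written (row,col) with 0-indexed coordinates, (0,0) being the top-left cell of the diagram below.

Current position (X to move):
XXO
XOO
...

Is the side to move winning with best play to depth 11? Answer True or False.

ply 1, X at XXO/XOO/... | (2,0)=+1→XXO/XOO/X..*; (2,1)=-1→XXO/XOO/.X.; (2,2)=-1→XXO/XOO/..X
ply 2: XXO/XOO/X.. is terminal -1 (O); from XXO/XOO/... depth 11

X winning at [XXO/XOO/...]: True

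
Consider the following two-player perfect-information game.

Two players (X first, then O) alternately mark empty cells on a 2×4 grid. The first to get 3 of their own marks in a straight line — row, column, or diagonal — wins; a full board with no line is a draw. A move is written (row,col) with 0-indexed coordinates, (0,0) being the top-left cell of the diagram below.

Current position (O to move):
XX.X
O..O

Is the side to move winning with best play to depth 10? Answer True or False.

O winning at [XX.X/O..O]: False

p1 O@[XX.X/O..O]: (0,2)[XXOX/O..O]+0* (1,1)[XX.X/OO.O]-1 (1,2)[XX.X/O.OO]-1
p2 X@[XXOX/O..O]: (1,1)[XXOX/OX.O]+0* (1,2)[XXOX/O.XO]+0
p3 O@[XXOX/OX.O]: (1,2)[XXOX/OXOO]+0*
p4 X@[XXOX/OXOO] terminal +0; root [XX.X/O..O] d10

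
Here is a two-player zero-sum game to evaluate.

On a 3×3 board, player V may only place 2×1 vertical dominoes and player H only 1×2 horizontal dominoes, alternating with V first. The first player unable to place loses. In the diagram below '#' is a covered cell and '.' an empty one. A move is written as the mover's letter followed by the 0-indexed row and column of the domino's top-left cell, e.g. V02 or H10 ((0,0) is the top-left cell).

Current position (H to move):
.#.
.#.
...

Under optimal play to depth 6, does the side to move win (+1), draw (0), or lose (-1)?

value(.#./.#./..., H) = -1

[.#./.#./...] H move#1: H20:-1/.#./.#./##.*, H21:-1/.#./.#./.##
[.#./.#./##.] V move#2: V00:+1/##./##./##.*, V02:+1/.##/.##/##., V12:+1/.#./.##/###
[##./##./##.] end (terminal -1, H#3); searched .#./.#./... to 6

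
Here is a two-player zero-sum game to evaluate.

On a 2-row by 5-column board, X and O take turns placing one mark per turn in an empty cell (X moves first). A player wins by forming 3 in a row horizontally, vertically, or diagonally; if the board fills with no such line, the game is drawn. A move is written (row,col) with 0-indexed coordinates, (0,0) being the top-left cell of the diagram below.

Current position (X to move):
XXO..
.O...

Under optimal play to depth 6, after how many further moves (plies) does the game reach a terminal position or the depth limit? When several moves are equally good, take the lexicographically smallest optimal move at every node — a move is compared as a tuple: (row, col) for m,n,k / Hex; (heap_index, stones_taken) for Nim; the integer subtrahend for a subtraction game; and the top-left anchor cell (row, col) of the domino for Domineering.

PV length from [XXO../.O...]: 6 plies

[XXO../.O...] X move#1: (0,3):-1/XXOX./.O..., (0,4):-1/XXO.X/.O..., (1,0):+0/XXO../XO...*, (1,2):+0/XXO../.OX.., (1,3):+0/XXO../.O.X., (1,4):-1/XXO../.O..X
[XXO../XO...] O move#2: (0,3):+0/XXOO./XO...*, (0,4):+0/XXO.O/XO..., (1,2):+0/XXO../XOO.., (1,3):+0/XXO../XO.O., (1,4):+0/XXO../XO..O
[XXOO./XO...] X move#3: (0,4):+0/XXOOX/XO...*, (1,2):-1/XXOO./XOX.., (1,3):-1/XXOO./XO.X., (1,4):-1/XXOO./XO..X
[XXOOX/XO...] O move#4: (1,2):+0/XXOOX/XOO..*, (1,3):+0/XXOOX/XO.O., (1,4):+0/XXOOX/XO..O
[XXOOX/XOO..] X move#5: (1,3):+0/XXOOX/XOOX.*, (1,4):-1/XXOOX/XOO.X
[XXOOX/XOOX.] O move#6: (1,4):+0/XXOOX/XOOXO*
[XXOOX/XOOXO] end (terminal +0, X#7); searched XXO../.O... to 6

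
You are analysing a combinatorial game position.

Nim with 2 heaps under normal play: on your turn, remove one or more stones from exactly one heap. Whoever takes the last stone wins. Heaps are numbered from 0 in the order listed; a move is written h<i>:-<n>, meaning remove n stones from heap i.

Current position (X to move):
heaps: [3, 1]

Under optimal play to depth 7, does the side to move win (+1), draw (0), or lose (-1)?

value((3,1), X) = +1

ply 1, X at (3,1) | h0:-1=-1→(2,1); h0:-2=+1→(1,1)*; h0:-3=-1→(0,1); h1:-1=-1→(3,0)
ply 2, O at (1,1) | h0:-1=-1→(0,1)*; h1:-1=-1→(1,0)
ply 3, X at (0,1) | h1:-1=+1→(0,0)*
ply 4: (0,0) is terminal -1 (O); from (3,1) depth 7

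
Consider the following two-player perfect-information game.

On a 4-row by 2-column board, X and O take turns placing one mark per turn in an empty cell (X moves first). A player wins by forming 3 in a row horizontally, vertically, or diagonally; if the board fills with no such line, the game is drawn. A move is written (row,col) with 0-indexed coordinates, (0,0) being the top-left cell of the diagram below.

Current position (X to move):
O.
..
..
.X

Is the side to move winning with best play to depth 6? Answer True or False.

[O./../../.X] X move#1: (0,1):+0/OX/../../.X*, (1,0):+0/O./X./../.X, (1,1):+0/O./.X/../.X, (2,0):+0/O./../X./.X, (2,1):+0/O./../.X/.X, (3,0):+0/O./../../XX
[OX/../../.X] O move#2: (1,0):+0/OX/O./../.X*, (1,1):+0/OX/.O/../.X, (2,0):+0/OX/../O./.X, (2,1):+0/OX/../.O/.X, (3,0):+0/OX/../../OX
[OX/O./../.X] X move#3: (1,1):-1/OX/OX/../.X, (2,0):+0/OX/O./X./.X*, (2,1):-1/OX/O./.X/.X, (3,0):-1/OX/O./../XX
[OX/O./X./.X] O move#4: (1,1):+0/OX/OO/X./.X*, (2,1):+0/OX/O./XO/.X, (3,0):+0/OX/O./X./OX
[OX/OO/X./.X] X move#5: (2,1):+0/OX/OO/XX/.X*, (3,0):+0/OX/OO/X./XX
[OX/OO/XX/.X] O move#6: (3,0):+0/OX/OO/XX/OX*
[OX/OO/XX/OX] end (terminal +0, X#7); searched O./../../.X to 6

X winning at [O./../../.X]: False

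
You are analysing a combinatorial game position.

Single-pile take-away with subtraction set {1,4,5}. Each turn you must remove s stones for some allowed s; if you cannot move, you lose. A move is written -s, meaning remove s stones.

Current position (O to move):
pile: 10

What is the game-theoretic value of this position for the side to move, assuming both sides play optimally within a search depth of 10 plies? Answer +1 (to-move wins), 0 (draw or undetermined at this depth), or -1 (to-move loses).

p1 O@[10]: -1[9]-1* -4[6]-1 -5[5]-1
p2 X@[9]: -1[8]+1* -4[5]-1 -5[4]-1
p3 O@[8]: -1[7]-1* -4[4]-1 -5[3]-1
p4 X@[7]: -1[6]-1 -4[3]-1 -5[2]+1*
p5 O@[2]: -1[1]-1*
p6 X@[1]: -1[0]+1*
p7 O@[0] terminal -1; root [10] d10

value(10, O) = -1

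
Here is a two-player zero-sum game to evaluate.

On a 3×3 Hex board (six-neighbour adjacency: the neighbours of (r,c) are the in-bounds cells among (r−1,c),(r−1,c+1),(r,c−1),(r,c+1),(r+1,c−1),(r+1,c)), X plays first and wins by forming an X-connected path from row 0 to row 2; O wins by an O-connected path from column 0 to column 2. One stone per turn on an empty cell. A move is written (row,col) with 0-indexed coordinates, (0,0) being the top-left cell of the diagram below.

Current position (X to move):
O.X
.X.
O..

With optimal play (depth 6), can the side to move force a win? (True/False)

p1 X@[O.X/.X./O..]: (0,1)[OXX/.X./O..]-1 (1,0)[O.X/XX./O..]-1 (1,2)[O.X/.XX/O..]+1* (2,1)[O.X/.X./OX.]+1 (2,2)[O.X/.X./O.X]+1
p2 O@[O.X/.XX/O..]: (0,1)[OOX/.XX/O..]-1* (1,0)[O.X/OXX/O..]-1 (2,1)[O.X/.XX/OO.]-1 (2,2)[O.X/.XX/O.O]-1
p3 X@[OOX/.XX/O..]: (1,0)[OOX/XXX/O..]+1* (2,1)[OOX/.XX/OX.]+1 (2,2)[OOX/.XX/O.X]+1
p4 O@[OOX/XXX/O..]: (2,1)[OOX/XXX/OO.]-1* (2,2)[OOX/XXX/O.O]-1
p5 X@[OOX/XXX/OO.]: (2,2)[OOX/XXX/OOX]+1*
p6 O@[OOX/XXX/OOX] terminal -1; root [O.X/.X./O..] d6

X winning at [O.X/.X./O..]: True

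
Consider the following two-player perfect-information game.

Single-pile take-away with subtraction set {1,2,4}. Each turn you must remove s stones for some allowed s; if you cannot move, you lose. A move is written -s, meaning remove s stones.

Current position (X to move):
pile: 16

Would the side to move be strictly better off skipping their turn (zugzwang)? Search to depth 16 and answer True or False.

[16] X move#1: -1:+1/15*, -2:-1/14, -4:+1/12
[15] O move#2: -1:-1/14*, -2:-1/13, -4:-1/11
[14] X move#3: -1:-1/13, -2:+1/12*, -4:-1/10
[12] O move#4: -1:-1/11*, -2:-1/10, -4:-1/8
[11] X move#5: -1:-1/10, -2:+1/9*, -4:-1/7
[9] O move#6: -1:-1/8*, -2:-1/7, -4:-1/5
[8] X move#7: -1:-1/7, -2:+1/6*, -4:-1/4
[6] O move#8: -1:-1/5*, -2:-1/4, -4:-1/2
[5] X move#9: -1:-1/4, -2:+1/3*, -4:-1/1
[3] O move#10: -1:-1/2*, -2:-1/1
[2] X move#11: -1:-1/1, -2:+1/0*
[0] end (terminal -1, O#12); searched 16 to 16
if X skipped the turn, O would face:
~ [16] O move#1: -1:+1/15*, -2:-1/14, -4:+1/12
~ [15] X move#2: -1:-1/14*, -2:-1/13, -4:-1/11
~ [14] O move#3: -1:-1/13, -2:+1/12*, -4:-1/10
~ [12] X move#4: -1:-1/11*, -2:-1/10, -4:-1/8
~ [11] O move#5: -1:-1/10, -2:+1/9*, -4:-1/7
~ [9] X move#6: -1:-1/8*, -2:-1/7, -4:-1/5
~ [8] O move#7: -1:-1/7, -2:+1/6*, -4:-1/4
~ [6] X move#8: -1:-1/5*, -2:-1/4, -4:-1/2
~ [5] O move#9: -1:-1/4, -2:+1/3*, -4:-1/1
~ [3] X move#10: -1:-1/2*, -2:-1/1
~ [2] O move#11: -1:-1/1, -2:+1/0*
~ [0] end (terminal -1, X#12); searched 16 to 16
compare (X): move=+1 vs pass=-1

zugzwang(16, X) = False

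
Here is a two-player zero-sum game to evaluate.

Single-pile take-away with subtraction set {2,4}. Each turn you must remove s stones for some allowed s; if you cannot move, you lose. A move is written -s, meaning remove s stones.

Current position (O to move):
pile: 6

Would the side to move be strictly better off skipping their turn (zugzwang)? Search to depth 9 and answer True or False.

ply 1, O at 6 | -2=-1→4*; -4=-1→2
ply 2, X at 4 | -2=-1→2; -4=+1→0*
ply 3: 0 is terminal -1 (O); from 6 depth 9
suppose O passes — search the same position with X to move:
pass> ply 1, X at 6 | -2=-1→4*; -4=-1→2
pass> ply 2, O at 4 | -2=-1→2; -4=+1→0*
pass> ply 3: 0 is terminal -1 (X); from 6 depth 9
for O: play -1, pass +1

zugzwang(6, O) = True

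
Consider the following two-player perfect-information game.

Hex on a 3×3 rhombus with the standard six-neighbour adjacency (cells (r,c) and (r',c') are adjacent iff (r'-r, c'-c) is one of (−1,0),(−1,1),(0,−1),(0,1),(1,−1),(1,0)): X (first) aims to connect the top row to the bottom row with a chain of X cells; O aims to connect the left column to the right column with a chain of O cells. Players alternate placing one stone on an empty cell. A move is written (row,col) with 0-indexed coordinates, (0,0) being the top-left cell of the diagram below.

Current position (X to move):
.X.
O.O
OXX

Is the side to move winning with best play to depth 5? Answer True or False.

X winning at [.X./O.O/OXX]: True

[.X./O.O/OXX] X move#1: (0,0):-1/XX./O.O/OXX, (0,2):-1/.XX/O.O/OXX, (1,1):+1/.X./OXO/OXX*
[.X./OXO/OXX] end (terminal -1, O#2); searched .X./O.O/OXX to 5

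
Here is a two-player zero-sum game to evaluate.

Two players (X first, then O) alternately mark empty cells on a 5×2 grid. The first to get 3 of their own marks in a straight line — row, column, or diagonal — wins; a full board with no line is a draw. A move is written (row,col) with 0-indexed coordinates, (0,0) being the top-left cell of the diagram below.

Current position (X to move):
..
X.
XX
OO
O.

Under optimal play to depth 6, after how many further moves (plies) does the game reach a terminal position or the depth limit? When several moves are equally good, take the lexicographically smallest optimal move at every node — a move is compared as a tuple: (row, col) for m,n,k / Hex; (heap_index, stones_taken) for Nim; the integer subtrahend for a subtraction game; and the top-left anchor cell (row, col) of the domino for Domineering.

PV length from [../X./XX/OO/O.]: 1 ply

[../X./XX/OO/O.] X move#1: (0,0):+1/X./X./XX/OO/O.*, (0,1):+1/.X/X./XX/OO/O., (1,1):+1/../XX/XX/OO/O., (4,1):+0/../X./XX/OO/OX
[X./X./XX/OO/O.] end (terminal -1, O#2); searched ../X./XX/OO/O. to 6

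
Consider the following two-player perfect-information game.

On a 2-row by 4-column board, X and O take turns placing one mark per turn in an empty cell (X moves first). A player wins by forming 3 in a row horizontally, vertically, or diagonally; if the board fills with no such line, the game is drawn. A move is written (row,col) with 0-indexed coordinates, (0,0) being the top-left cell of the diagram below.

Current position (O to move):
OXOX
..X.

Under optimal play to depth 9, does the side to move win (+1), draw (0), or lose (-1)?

[OXOX/..X.] O move#1: (1,0):+0/OXOX/O.X.*, (1,1):+0/OXOX/.OX., (1,3):+0/OXOX/..XO
[OXOX/O.X.] X move#2: (1,1):+0/OXOX/OXX.*, (1,3):+0/OXOX/O.XX
[OXOX/OXX.] O move#3: (1,3):+0/OXOX/OXXO*
[OXOX/OXXO] end (terminal +0, X#4); searched OXOX/..X. to 9

value(OXOX/..X., O) = 0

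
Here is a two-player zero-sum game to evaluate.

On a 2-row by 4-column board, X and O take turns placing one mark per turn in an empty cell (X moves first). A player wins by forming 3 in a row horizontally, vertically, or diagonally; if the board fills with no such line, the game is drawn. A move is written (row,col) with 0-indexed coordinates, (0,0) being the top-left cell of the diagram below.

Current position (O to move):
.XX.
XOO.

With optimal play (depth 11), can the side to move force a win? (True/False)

O winning at [.XX./XOO.]: True

[.XX./XOO.] O move#1: (0,0):-1/OXX./XOO., (0,3):-1/.XXO/XOO., (1,3):+1/.XX./XOOO*
[.XX./XOOO] end (terminal -1, X#2); searched .XX./XOO. to 11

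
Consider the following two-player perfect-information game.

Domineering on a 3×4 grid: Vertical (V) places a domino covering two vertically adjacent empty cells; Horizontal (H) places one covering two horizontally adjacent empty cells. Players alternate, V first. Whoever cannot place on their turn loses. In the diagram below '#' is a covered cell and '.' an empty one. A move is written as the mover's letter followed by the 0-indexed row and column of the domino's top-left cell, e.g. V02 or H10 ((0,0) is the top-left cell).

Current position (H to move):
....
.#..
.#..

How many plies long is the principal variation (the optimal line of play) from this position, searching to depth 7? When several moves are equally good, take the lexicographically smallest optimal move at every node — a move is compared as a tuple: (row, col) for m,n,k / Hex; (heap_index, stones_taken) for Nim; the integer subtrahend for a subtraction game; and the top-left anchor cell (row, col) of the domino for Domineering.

ply 1, H at ..../.#../.#.. | H00=-1→##../.#../.#..; H01=-1→.##./.#../.#..; H02=-1→..##/.#../.#..; H12=+1→..../.###/.#..*; H22=-1→..../.#../.###
ply 2, V at ..../.###/.#.. | V00=-1→#.../####/.#..*; V10=-1→..../####/##..
ply 3, H at #.../####/.#.. | H01=+1→###./####/.#..*; H02=+1→#.##/####/.#..; H22=+1→#.../####/.###
ply 4: ###./####/.#.. is terminal -1 (V); from ..../.#../.#.. depth 7

PV length from [..../.#../.#..]: 3 plies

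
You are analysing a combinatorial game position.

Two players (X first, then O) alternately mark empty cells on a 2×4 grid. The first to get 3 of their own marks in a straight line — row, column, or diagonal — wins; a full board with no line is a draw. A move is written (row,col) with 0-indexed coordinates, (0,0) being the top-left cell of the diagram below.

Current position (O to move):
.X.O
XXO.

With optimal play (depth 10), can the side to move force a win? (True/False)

O winning at [.X.O/XXO.]: False

p1 O@[.X.O/XXO.]: (0,0)[OX.O/XXO.]+0* (0,2)[.XOO/XXO.]+0 (1,3)[.X.O/XXOO]+0
p2 X@[OX.O/XXO.]: (0,2)[OXXO/XXO.]+0* (1,3)[OX.O/XXOX]+0
p3 O@[OXXO/XXO.]: (1,3)[OXXO/XXOO]+0*
p4 X@[OXXO/XXOO] terminal +0; root [.X.O/XXO.] d10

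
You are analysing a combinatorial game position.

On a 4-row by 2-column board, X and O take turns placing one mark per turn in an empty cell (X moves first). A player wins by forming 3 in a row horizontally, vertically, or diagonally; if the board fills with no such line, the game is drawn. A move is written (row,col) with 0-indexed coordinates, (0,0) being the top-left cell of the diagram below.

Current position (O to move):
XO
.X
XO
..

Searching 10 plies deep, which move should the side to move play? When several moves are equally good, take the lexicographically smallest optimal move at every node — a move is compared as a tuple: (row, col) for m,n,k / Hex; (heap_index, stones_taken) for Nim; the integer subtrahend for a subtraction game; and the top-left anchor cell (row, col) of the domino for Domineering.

p1 O@[XO/.X/XO/..]: (1,0)[XO/OX/XO/..]+0* (3,0)[XO/.X/XO/O.]-1 (3,1)[XO/.X/XO/.O]-1
p2 X@[XO/OX/XO/..]: (3,0)[XO/OX/XO/X.]+0* (3,1)[XO/OX/XO/.X]+0
p3 O@[XO/OX/XO/X.]: (3,1)[XO/OX/XO/XO]+0*
p4 X@[XO/OX/XO/XO] terminal +0; root [XO/.X/XO/..] d10

O's best at [XO/.X/XO/..]: (1,0)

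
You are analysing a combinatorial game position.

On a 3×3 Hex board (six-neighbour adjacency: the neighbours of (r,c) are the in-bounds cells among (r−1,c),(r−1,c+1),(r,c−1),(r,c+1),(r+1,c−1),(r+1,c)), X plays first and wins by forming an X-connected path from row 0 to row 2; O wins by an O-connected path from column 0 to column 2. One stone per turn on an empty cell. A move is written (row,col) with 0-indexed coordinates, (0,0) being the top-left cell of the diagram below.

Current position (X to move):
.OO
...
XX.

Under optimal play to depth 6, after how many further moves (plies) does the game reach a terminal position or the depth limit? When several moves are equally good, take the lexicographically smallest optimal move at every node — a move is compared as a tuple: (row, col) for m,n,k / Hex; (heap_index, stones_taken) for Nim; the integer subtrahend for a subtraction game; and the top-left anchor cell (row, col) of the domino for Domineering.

[.OO/.../XX.] X move#1: (0,0):-1/XOO/.../XX.*, (1,0):-1/.OO/X../XX., (1,1):-1/.OO/.X./XX., (1,2):-1/.OO/..X/XX., (2,2):-1/.OO/.../XXX
[XOO/.../XX.] O move#2: (1,0):+1/XOO/O../XX.*, (1,1):-1/XOO/.O./XX., (1,2):-1/XOO/..O/XX., (2,2):-1/XOO/.../XXO
[XOO/O../XX.] end (terminal -1, X#3); searched .OO/.../XX. to 6

PV length from [.OO/.../XX.]: 2 plies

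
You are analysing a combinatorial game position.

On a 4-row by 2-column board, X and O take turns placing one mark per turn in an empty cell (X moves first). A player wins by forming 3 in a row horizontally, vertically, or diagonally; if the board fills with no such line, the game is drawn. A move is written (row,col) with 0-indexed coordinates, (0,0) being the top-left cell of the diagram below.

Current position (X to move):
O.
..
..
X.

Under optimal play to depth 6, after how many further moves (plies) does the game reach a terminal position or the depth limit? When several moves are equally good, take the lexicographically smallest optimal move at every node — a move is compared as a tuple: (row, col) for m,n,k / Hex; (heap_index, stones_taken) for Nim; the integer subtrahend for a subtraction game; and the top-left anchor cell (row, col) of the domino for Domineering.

PV length from [O./../../X.]: 6 plies

[O./../../X.] X move#1: (0,1):+0/OX/../../X.*, (1,0):+0/O./X./../X., (1,1):+0/O./.X/../X., (2,0):+0/O./../X./X., (2,1):+0/O./../.X/X., (3,1):+0/O./../../XX
[OX/../../X.] O move#2: (1,0):+0/OX/O./../X.*, (1,1):+0/OX/.O/../X., (2,0):+0/OX/../O./X., (2,1):+0/OX/../.O/X., (3,1):+0/OX/../../XO
[OX/O./../X.] X move#3: (1,1):-1/OX/OX/../X., (2,0):+0/OX/O./X./X.*, (2,1):-1/OX/O./.X/X., (3,1):-1/OX/O./../XX
[OX/O./X./X.] O move#4: (1,1):+0/OX/OO/X./X.*, (2,1):+0/OX/O./XO/X., (3,1):+0/OX/O./X./XO
[OX/OO/X./X.] X move#5: (2,1):+0/OX/OO/XX/X.*, (3,1):+0/OX/OO/X./XX
[OX/OO/XX/X.] O move#6: (3,1):+0/OX/OO/XX/XO*
[OX/OO/XX/XO] end (terminal +0, X#7); searched O./../../X. to 6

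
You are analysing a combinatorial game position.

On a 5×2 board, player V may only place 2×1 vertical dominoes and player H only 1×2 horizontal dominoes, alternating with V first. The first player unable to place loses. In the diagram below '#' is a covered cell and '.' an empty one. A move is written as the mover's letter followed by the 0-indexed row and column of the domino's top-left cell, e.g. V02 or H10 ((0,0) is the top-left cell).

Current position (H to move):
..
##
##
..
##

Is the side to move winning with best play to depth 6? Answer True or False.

[../##/##/../##] H move#1: H00:+1/##/##/##/../##*, H30:+1/../##/##/##/##
[##/##/##/../##] end (terminal -1, V#2); searched ../##/##/../## to 6

H winning at [../##/##/../##]: True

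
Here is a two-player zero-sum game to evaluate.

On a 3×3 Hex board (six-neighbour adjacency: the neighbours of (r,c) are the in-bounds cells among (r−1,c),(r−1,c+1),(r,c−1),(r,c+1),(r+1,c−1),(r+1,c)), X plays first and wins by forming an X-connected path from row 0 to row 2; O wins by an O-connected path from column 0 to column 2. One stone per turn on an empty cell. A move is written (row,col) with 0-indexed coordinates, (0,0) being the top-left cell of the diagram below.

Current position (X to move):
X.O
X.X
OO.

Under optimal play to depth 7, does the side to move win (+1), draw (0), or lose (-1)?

[X.O/X.X/OO.] X move#1: (0,1):-1/XXO/X.X/OO.*, (1,1):-1/X.O/XXX/OO., (2,2):-1/X.O/X.X/OOX
[XXO/X.X/OO.] O move#2: (1,1):+1/XXO/XOX/OO.*, (2,2):+1/XXO/X.X/OOO
[XXO/XOX/OO.] end (terminal -1, X#3); searched X.O/X.X/OO. to 7

value(X.O/X.X/OO., X) = -1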